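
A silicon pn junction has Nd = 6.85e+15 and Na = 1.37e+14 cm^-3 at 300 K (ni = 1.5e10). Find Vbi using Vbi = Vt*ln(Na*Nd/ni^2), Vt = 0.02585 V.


Step 1: Compute Na*Nd/ni^2 = 1.37e+14 * 6.85e+15 / (1.5e10)^2 = 4.1709e+09
Step 2: ln(4.1709e+09) = 22.1514
Step 3: Vbi = 0.02585 * 22.1514 = 0.573 V

0.573


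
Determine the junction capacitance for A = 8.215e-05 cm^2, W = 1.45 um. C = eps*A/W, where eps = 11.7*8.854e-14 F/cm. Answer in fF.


Step 1: eps_Si = 11.7 * 8.854e-14 = 1.035918e-12 F/cm
Step 2: W in cm = 1.45 * 1e-4 = 1.45e-04 cm
Step 3: C = 1.035918e-12 * 8.215e-05 / 1.45e-04 = 5.869011e-13 F
Step 4: C = 586.9 fF

586.9


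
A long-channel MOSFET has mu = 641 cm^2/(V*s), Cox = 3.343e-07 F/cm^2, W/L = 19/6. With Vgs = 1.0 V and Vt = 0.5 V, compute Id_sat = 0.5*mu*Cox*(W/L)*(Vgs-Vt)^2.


Step 1: Overdrive voltage Vov = Vgs - Vt = 1.0 - 0.5 = 0.5 V
Step 2: W/L = 19/6 = 3.16667
Step 3: Id = 0.5 * 641 * 3.343e-07 * 3.16667 * 0.5^2
Step 4: Id = 8.48e-05 A

8.48e-05


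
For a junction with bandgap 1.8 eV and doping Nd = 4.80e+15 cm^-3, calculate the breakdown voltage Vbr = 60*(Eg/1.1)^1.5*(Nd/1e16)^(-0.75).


Step 1: Eg/1.1 = 1.8/1.1 = 1.636364
Step 2: (Eg/1.1)^1.5 = 1.636364^1.5 = 2.093244
Step 3: (Nd/1e16)^(-0.75) = (0.48)^(-0.75) = 1.734080
Step 4: Vbr = 60 * 2.093244 * 1.734080 = 217.8 V

217.8


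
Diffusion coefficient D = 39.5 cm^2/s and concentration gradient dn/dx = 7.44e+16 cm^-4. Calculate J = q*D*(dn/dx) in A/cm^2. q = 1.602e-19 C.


Step 1: J = q * D * (dn/dx)
Step 2: J = 1.602e-19 * 39.5 * 7.44e+16
Step 3: J = 4.71e-01 A/cm^2

4.71e-01


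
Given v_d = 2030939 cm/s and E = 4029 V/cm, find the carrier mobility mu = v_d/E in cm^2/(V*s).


Step 1: mu = v_d / E
Step 2: mu = 2030939 / 4029
Step 3: mu = 504.08 cm^2/(V*s)

504.08


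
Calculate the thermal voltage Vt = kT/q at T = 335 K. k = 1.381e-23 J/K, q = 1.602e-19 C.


Step 1: kT = 1.381e-23 * 335 = 4.62635e-21 J
Step 2: Vt = kT/q = 4.62635e-21 / 1.602e-19
Step 3: Vt = 0.02888 V

0.02888


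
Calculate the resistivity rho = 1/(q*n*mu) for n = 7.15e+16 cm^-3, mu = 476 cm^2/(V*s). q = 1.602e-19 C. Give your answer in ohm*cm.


Step 1: sigma = q * n * mu = 1.602e-19 * 7.15e+16 * 476 = 5.45225e+00 S/cm
Step 2: rho = 1 / sigma = 1 / 5.45225e+00 = 0.1834 ohm*cm

0.1834


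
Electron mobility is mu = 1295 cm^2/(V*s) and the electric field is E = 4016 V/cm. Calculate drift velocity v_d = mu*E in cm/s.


Step 1: v_d = mu * E
Step 2: v_d = 1295 * 4016 = 5200720
Step 3: v_d = 5.20e+06 cm/s

5.20e+06


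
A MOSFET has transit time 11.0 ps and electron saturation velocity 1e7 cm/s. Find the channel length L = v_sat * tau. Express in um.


Step 1: tau in seconds = 11.0 ps * 1e-12 = 1.1000e-11 s
Step 2: L = v_sat * tau = 1e7 * 1.1000e-11 = 1.1000e-04 cm
Step 3: L in um = 1.1000e-04 * 1e4 = 1.1 um

1.1


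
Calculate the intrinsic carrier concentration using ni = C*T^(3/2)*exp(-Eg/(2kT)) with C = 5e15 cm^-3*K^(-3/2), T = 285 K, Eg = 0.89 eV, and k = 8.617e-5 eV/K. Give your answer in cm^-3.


Step 1: Compute kT = 8.617e-5 * 285 = 0.02455845 eV
Step 2: Exponent = -Eg/(2kT) = -0.89/(2*0.02455845) = -18.12004
Step 3: T^(3/2) = 285^1.5 = 4811.35
Step 4: ni = 5e15 * 4811.35 * exp(-18.12004) = 3.25e+11 cm^-3

3.25e+11


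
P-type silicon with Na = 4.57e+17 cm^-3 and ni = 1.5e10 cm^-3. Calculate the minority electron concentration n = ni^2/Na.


Step 1: Majority hole concentration p ≈ Na = 4.57e+17 cm^-3
Step 2: n = ni^2 / Na = (1.5e10)^2 / 4.57e+17
Step 3: n = 4.92e+02 cm^-3

4.92e+02


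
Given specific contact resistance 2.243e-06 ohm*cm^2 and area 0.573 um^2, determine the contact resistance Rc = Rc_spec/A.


Step 1: Convert area to cm^2: 0.573 um^2 = 5.7300e-09 cm^2
Step 2: Rc = Rc_spec / A = 2.243e-06 / 5.7300e-09
Step 3: Rc = 3.91e+02 ohms

3.91e+02


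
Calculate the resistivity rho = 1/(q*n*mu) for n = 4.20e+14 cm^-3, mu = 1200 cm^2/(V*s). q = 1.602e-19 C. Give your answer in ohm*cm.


Step 1: sigma = q * n * mu = 1.602e-19 * 4.20e+14 * 1200 = 8.07408e-02 S/cm
Step 2: rho = 1 / sigma = 1 / 8.07408e-02 = 12.39 ohm*cm

12.39


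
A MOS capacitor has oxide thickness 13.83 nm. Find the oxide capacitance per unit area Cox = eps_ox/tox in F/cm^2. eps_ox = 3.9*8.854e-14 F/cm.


Step 1: eps_ox = 3.9 * 8.854e-14 = 3.45306e-13 F/cm
Step 2: tox in cm = 13.83 nm * 1e-7 = 1.3830e-06 cm
Step 3: Cox = 3.45306e-13 / 1.3830e-06 = 2.50e-07 F/cm^2

2.50e-07


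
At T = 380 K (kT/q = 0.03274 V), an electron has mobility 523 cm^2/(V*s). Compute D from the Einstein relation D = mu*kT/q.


Step 1: D = mu * (kT/q)
Step 2: D = 523 * 0.03274
Step 3: D = 17.12 cm^2/s

17.12


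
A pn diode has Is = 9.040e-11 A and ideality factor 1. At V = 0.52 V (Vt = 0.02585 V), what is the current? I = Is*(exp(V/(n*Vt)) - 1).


Step 1: V/(n*Vt) = 0.52/(1*0.02585) = 20.1161
Step 2: exp(20.1161) = 5.4489e+08
Step 3: I = 9.040e-11 * (5.4489e+08 - 1) = 4.93e-02 A

4.93e-02


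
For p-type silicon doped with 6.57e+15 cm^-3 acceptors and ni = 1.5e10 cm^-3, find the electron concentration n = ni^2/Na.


Step 1: Majority hole concentration p ≈ Na = 6.57e+15 cm^-3
Step 2: n = ni^2 / Na = (1.5e10)^2 / 6.57e+15
Step 3: n = 3.42e+04 cm^-3

3.42e+04


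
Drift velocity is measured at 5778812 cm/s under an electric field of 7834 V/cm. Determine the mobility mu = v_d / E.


Step 1: mu = v_d / E
Step 2: mu = 5778812 / 7834
Step 3: mu = 737.66 cm^2/(V*s)

737.66


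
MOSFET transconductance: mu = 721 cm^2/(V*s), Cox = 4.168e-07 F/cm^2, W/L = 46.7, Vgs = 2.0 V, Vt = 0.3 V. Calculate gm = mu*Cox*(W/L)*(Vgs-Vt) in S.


Step 1: Vov = Vgs - Vt = 2.0 - 0.3 = 1.7 V
Step 2: gm = mu * Cox * (W/L) * Vov
Step 3: gm = 721 * 4.168e-07 * 46.7 * 1.7 = 2.39e-02 S

2.39e-02


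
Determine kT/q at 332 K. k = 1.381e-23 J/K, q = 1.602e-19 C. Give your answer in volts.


Step 1: kT = 1.381e-23 * 332 = 4.58492e-21 J
Step 2: Vt = kT/q = 4.58492e-21 / 1.602e-19
Step 3: Vt = 0.02862 V

0.02862


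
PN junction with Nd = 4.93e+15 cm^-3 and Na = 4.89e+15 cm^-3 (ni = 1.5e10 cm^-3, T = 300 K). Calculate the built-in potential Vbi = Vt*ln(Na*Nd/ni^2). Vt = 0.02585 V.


Step 1: Compute Na*Nd/ni^2 = 4.89e+15 * 4.93e+15 / (1.5e10)^2 = 1.0715e+11
Step 2: ln(1.0715e+11) = 25.3975
Step 3: Vbi = 0.02585 * 25.3975 = 0.657 V

0.657


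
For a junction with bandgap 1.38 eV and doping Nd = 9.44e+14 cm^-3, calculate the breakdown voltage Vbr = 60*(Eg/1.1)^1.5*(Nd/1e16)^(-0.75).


Step 1: Eg/1.1 = 1.38/1.1 = 1.254545
Step 2: (Eg/1.1)^1.5 = 1.254545^1.5 = 1.405172
Step 3: (Nd/1e16)^(-0.75) = (0.0944)^(-0.75) = 5.871797
Step 4: Vbr = 60 * 1.405172 * 5.871797 = 495.1 V

495.1


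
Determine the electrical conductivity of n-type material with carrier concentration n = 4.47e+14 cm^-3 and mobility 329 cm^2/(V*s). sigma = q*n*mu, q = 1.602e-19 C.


Step 1: sigma = q * n * mu
Step 2: sigma = 1.602e-19 * 4.47e+14 * 329
Step 3: sigma = 2.356e-02 S/cm

2.356e-02


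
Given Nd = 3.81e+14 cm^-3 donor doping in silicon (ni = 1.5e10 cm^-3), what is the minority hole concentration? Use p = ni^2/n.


Step 1: Since Nd >> ni, n ≈ Nd = 3.81e+14 cm^-3
Step 2: p = ni^2 / n = (1.5e10)^2 / 3.81e+14
Step 3: p = 2.25e20 / 3.81e+14 = 5.91e+05 cm^-3

5.91e+05


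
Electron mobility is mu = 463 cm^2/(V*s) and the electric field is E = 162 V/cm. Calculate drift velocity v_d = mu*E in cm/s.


Step 1: v_d = mu * E
Step 2: v_d = 463 * 162 = 75006
Step 3: v_d = 7.50e+04 cm/s

7.50e+04


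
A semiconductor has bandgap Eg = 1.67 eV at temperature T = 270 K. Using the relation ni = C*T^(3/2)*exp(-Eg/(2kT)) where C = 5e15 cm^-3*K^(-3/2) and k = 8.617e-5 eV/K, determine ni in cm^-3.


Step 1: Compute kT = 8.617e-5 * 270 = 0.0232659 eV
Step 2: Exponent = -Eg/(2kT) = -1.67/(2*0.0232659) = -35.88943
Step 3: T^(3/2) = 270^1.5 = 4436.55
Step 4: ni = 5e15 * 4436.55 * exp(-35.88943) = 5.75e+03 cm^-3

5.75e+03


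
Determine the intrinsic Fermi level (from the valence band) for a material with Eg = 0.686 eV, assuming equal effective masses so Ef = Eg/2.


Step 1: For an intrinsic semiconductor, the Fermi level sits at midgap.
Step 2: Ef = Eg / 2 = 0.686 / 2 = 0.343 eV

0.343


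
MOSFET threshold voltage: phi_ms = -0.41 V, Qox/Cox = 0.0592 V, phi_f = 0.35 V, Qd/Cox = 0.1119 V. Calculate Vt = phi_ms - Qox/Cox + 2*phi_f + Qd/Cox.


Step 1: Vt = phi_ms - Qox/Cox + 2*phi_f + Qd/Cox
Step 2: Vt = -0.41 - 0.0592 + 2*0.35 + 0.1119
Step 3: Vt = -0.41 - 0.0592 + 0.7 + 0.1119
Step 4: Vt = 0.3427 V

0.3427


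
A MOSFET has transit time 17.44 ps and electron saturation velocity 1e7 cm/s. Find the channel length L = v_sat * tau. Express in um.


Step 1: tau in seconds = 17.44 ps * 1e-12 = 1.7440e-11 s
Step 2: L = v_sat * tau = 1e7 * 1.7440e-11 = 1.7440e-04 cm
Step 3: L in um = 1.7440e-04 * 1e4 = 1.744 um

1.744


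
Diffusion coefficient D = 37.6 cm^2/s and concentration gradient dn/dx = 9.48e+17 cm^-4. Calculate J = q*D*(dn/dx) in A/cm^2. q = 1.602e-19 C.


Step 1: J = q * D * (dn/dx)
Step 2: J = 1.602e-19 * 37.6 * 9.48e+17
Step 3: J = 5.71e+00 A/cm^2

5.71e+00


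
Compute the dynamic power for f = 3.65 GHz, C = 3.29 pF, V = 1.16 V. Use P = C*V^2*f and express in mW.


Step 1: V^2 = 1.16^2 = 1.3456 V^2
Step 2: P = C*V^2*f = 3.29e-12 F * 1.3456 * 3.65e9 Hz
Step 3: P = 1.61586376e-02 W
Step 4: P = 16.159 mW

16.159


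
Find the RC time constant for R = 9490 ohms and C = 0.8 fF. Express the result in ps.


Step 1: tau = R * C
Step 2: tau = 9490 * 0.8 fF = 9490 * 8.0e-16 F
Step 3: tau = 7.592e-12 s = 7.592 ps

7.592


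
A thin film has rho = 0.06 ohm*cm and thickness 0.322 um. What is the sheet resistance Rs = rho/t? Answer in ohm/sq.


Step 1: Convert thickness to cm: t = 0.322 um = 3.2200e-05 cm
Step 2: Rs = rho / t = 0.06 / 3.2200e-05
Step 3: Rs = 1863.4 ohm/sq

1863.4


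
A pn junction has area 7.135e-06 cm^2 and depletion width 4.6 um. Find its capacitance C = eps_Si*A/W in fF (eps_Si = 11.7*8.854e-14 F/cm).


Step 1: eps_Si = 11.7 * 8.854e-14 = 1.035918e-12 F/cm
Step 2: W in cm = 4.6 * 1e-4 = 4.60e-04 cm
Step 3: C = 1.035918e-12 * 7.135e-06 / 4.60e-04 = 1.606799e-14 F
Step 4: C = 16.07 fF

16.07


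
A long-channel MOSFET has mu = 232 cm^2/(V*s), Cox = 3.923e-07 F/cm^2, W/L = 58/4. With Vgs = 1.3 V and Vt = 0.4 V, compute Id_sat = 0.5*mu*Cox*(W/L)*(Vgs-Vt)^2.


Step 1: Overdrive voltage Vov = Vgs - Vt = 1.3 - 0.4 = 0.9 V
Step 2: W/L = 58/4 = 14.5
Step 3: Id = 0.5 * 232 * 3.923e-07 * 14.5 * 0.9^2
Step 4: Id = 5.34e-04 A

5.34e-04


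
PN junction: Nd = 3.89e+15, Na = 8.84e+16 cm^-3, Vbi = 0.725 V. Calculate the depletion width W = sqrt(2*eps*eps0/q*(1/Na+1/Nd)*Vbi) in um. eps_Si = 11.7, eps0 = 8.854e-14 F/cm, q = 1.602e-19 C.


Step 1: 1/Na + 1/Nd = 1/8.84e+16 + 1/3.89e+15 = 2.68382e-16
Step 2: 2*eps*eps0/q = 2*11.7*8.854e-14/1.602e-19 = 1.293281e+07
Step 3: W^2 = 1.293281e+07 * 2.68382e-16 * 0.725 = 2.51643e-09
Step 4: W = sqrt(2.51643e-09) = 5.016e-05 cm = 0.5016 um

0.5016


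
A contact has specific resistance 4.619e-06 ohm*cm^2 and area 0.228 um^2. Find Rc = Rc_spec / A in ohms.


Step 1: Convert area to cm^2: 0.228 um^2 = 2.2800e-09 cm^2
Step 2: Rc = Rc_spec / A = 4.619e-06 / 2.2800e-09
Step 3: Rc = 2.03e+03 ohms

2.03e+03


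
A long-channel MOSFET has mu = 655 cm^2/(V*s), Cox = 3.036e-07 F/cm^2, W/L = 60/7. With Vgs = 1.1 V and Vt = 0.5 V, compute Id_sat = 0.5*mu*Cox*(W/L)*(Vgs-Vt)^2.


Step 1: Overdrive voltage Vov = Vgs - Vt = 1.1 - 0.5 = 0.6 V
Step 2: W/L = 60/7 = 8.57143
Step 3: Id = 0.5 * 655 * 3.036e-07 * 8.57143 * 0.6^2
Step 4: Id = 3.07e-04 A

3.07e-04


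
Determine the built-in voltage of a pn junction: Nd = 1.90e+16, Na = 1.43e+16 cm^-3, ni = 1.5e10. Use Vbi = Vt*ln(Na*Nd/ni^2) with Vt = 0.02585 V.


Step 1: Compute Na*Nd/ni^2 = 1.43e+16 * 1.90e+16 / (1.5e10)^2 = 1.2076e+12
Step 2: ln(1.2076e+12) = 27.8197
Step 3: Vbi = 0.02585 * 27.8197 = 0.719 V

0.719


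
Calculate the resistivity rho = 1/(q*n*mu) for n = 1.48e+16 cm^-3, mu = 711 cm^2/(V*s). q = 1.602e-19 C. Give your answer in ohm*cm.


Step 1: sigma = q * n * mu = 1.602e-19 * 1.48e+16 * 711 = 1.68575e+00 S/cm
Step 2: rho = 1 / sigma = 1 / 1.68575e+00 = 0.5932 ohm*cm

0.5932


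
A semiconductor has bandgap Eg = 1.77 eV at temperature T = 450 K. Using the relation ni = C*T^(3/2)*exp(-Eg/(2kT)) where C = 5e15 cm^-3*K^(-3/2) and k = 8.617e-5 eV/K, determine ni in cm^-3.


Step 1: Compute kT = 8.617e-5 * 450 = 0.0387765 eV
Step 2: Exponent = -Eg/(2kT) = -1.77/(2*0.0387765) = -22.82310
Step 3: T^(3/2) = 450^1.5 = 9545.94
Step 4: ni = 5e15 * 9545.94 * exp(-22.82310) = 5.85e+09 cm^-3

5.85e+09


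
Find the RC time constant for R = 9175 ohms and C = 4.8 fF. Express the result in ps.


Step 1: tau = R * C
Step 2: tau = 9175 * 4.8 fF = 9175 * 4.8e-15 F
Step 3: tau = 4.404e-11 s = 44.04 ps

44.04


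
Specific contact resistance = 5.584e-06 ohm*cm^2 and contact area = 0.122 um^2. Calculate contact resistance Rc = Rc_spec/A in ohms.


Step 1: Convert area to cm^2: 0.122 um^2 = 1.2200e-09 cm^2
Step 2: Rc = Rc_spec / A = 5.584e-06 / 1.2200e-09
Step 3: Rc = 4.58e+03 ohms

4.58e+03


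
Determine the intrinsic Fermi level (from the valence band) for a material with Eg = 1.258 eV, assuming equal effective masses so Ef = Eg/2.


Step 1: For an intrinsic semiconductor, the Fermi level sits at midgap.
Step 2: Ef = Eg / 2 = 1.258 / 2 = 0.629 eV

0.629


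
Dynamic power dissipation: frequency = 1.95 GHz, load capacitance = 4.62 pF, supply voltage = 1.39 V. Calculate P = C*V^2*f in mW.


Step 1: V^2 = 1.39^2 = 1.9321 V^2
Step 2: P = C*V^2*f = 4.62e-12 F * 1.9321 * 1.95e9 Hz
Step 3: P = 1.74062889e-02 W
Step 4: P = 17.406 mW

17.406


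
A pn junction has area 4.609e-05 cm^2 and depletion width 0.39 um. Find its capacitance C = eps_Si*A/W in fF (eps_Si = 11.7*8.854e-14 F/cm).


Step 1: eps_Si = 11.7 * 8.854e-14 = 1.035918e-12 F/cm
Step 2: W in cm = 0.39 * 1e-4 = 3.90e-05 cm
Step 3: C = 1.035918e-12 * 4.609e-05 / 3.90e-05 = 1.224243e-12 F
Step 4: C = 1224.24 fF

1224.24


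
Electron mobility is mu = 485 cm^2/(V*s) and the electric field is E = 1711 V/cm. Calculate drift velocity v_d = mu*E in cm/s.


Step 1: v_d = mu * E
Step 2: v_d = 485 * 1711 = 829835
Step 3: v_d = 8.30e+05 cm/s

8.30e+05


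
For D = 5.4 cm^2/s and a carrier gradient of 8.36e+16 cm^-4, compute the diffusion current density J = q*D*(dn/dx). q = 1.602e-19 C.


Step 1: J = q * D * (dn/dx)
Step 2: J = 1.602e-19 * 5.4 * 8.36e+16
Step 3: J = 7.23e-02 A/cm^2

7.23e-02


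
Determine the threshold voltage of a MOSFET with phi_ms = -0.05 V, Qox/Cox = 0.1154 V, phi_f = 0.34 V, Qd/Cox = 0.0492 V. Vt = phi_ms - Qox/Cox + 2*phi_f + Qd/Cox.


Step 1: Vt = phi_ms - Qox/Cox + 2*phi_f + Qd/Cox
Step 2: Vt = -0.05 - 0.1154 + 2*0.34 + 0.0492
Step 3: Vt = -0.05 - 0.1154 + 0.68 + 0.0492
Step 4: Vt = 0.5638 V

0.5638


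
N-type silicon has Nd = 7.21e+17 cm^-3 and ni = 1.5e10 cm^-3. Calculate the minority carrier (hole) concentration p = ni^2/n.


Step 1: Since Nd >> ni, n ≈ Nd = 7.21e+17 cm^-3
Step 2: p = ni^2 / n = (1.5e10)^2 / 7.21e+17
Step 3: p = 2.25e20 / 7.21e+17 = 3.12e+02 cm^-3

3.12e+02


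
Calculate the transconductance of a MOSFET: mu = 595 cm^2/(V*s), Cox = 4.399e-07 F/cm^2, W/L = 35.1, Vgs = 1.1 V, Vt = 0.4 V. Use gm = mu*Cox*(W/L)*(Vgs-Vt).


Step 1: Vov = Vgs - Vt = 1.1 - 0.4 = 0.7 V
Step 2: gm = mu * Cox * (W/L) * Vov
Step 3: gm = 595 * 4.399e-07 * 35.1 * 0.7 = 6.43e-03 S

6.43e-03


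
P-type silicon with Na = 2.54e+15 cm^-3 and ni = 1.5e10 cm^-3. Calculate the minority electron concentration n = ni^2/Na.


Step 1: Majority hole concentration p ≈ Na = 2.54e+15 cm^-3
Step 2: n = ni^2 / Na = (1.5e10)^2 / 2.54e+15
Step 3: n = 8.86e+04 cm^-3

8.86e+04


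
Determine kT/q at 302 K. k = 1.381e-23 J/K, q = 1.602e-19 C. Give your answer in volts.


Step 1: kT = 1.381e-23 * 302 = 4.17062e-21 J
Step 2: Vt = kT/q = 4.17062e-21 / 1.602e-19
Step 3: Vt = 0.02603 V

0.02603


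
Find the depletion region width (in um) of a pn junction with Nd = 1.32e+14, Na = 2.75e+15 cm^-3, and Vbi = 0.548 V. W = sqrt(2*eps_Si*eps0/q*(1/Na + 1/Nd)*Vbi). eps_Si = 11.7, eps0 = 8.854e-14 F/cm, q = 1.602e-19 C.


Step 1: 1/Na + 1/Nd = 1/2.75e+15 + 1/1.32e+14 = 7.93939e-15
Step 2: 2*eps*eps0/q = 2*11.7*8.854e-14/1.602e-19 = 1.293281e+07
Step 3: W^2 = 1.293281e+07 * 7.93939e-15 * 0.548 = 5.62679e-08
Step 4: W = sqrt(5.62679e-08) = 2.372e-04 cm = 2.372 um

2.372


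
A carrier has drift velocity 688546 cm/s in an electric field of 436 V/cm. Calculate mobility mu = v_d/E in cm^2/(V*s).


Step 1: mu = v_d / E
Step 2: mu = 688546 / 436
Step 3: mu = 1579.23 cm^2/(V*s)

1579.23


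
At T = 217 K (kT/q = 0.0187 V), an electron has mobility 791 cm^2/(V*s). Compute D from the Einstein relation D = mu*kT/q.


Step 1: D = mu * (kT/q)
Step 2: D = 791 * 0.0187
Step 3: D = 14.79 cm^2/s

14.79


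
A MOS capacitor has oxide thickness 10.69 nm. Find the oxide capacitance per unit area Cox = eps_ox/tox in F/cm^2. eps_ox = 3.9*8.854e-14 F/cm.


Step 1: eps_ox = 3.9 * 8.854e-14 = 3.45306e-13 F/cm
Step 2: tox in cm = 10.69 nm * 1e-7 = 1.0690e-06 cm
Step 3: Cox = 3.45306e-13 / 1.0690e-06 = 3.23e-07 F/cm^2

3.23e-07


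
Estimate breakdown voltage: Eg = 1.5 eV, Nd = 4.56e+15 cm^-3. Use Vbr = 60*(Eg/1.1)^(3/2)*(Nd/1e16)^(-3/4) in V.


Step 1: Eg/1.1 = 1.5/1.1 = 1.363636
Step 2: (Eg/1.1)^1.5 = 1.363636^1.5 = 1.592384
Step 3: (Nd/1e16)^(-0.75) = (0.456)^(-0.75) = 1.802090
Step 4: Vbr = 60 * 1.592384 * 1.802090 = 172.2 V

172.2


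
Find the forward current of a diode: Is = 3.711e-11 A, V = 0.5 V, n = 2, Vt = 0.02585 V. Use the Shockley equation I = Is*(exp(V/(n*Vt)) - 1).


Step 1: V/(n*Vt) = 0.5/(2*0.02585) = 9.6712
Step 2: exp(9.6712) = 1.5854e+04
Step 3: I = 3.711e-11 * (1.5854e+04 - 1) = 5.88e-07 A

5.88e-07


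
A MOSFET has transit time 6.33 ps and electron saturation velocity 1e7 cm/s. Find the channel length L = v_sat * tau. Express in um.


Step 1: tau in seconds = 6.33 ps * 1e-12 = 6.3300e-12 s
Step 2: L = v_sat * tau = 1e7 * 6.3300e-12 = 6.3300e-05 cm
Step 3: L in um = 6.3300e-05 * 1e4 = 0.633 um

0.633


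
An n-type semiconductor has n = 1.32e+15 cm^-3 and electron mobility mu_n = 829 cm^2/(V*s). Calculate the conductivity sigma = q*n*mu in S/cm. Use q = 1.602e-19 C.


Step 1: sigma = q * n * mu
Step 2: sigma = 1.602e-19 * 1.32e+15 * 829
Step 3: sigma = 1.753e-01 S/cm

1.753e-01


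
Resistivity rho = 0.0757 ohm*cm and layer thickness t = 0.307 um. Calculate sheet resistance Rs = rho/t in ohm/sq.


Step 1: Convert thickness to cm: t = 0.307 um = 3.0700e-05 cm
Step 2: Rs = rho / t = 0.0757 / 3.0700e-05
Step 3: Rs = 2465.8 ohm/sq

2465.8


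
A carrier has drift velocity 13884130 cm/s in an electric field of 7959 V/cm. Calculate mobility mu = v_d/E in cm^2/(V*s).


Step 1: mu = v_d / E
Step 2: mu = 13884130 / 7959
Step 3: mu = 1744.46 cm^2/(V*s)

1744.46


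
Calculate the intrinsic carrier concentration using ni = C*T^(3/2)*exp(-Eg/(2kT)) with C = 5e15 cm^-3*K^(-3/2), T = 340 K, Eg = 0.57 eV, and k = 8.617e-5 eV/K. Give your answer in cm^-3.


Step 1: Compute kT = 8.617e-5 * 340 = 0.0292978 eV
Step 2: Exponent = -Eg/(2kT) = -0.57/(2*0.0292978) = -9.72769
Step 3: T^(3/2) = 340^1.5 = 6269.29
Step 4: ni = 5e15 * 6269.29 * exp(-9.72769) = 1.87e+15 cm^-3

1.87e+15


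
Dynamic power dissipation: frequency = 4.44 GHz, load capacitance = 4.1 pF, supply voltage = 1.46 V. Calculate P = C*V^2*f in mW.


Step 1: V^2 = 1.46^2 = 2.1316 V^2
Step 2: P = C*V^2*f = 4.1e-12 F * 2.1316 * 4.44e9 Hz
Step 3: P = 3.88036464e-02 W
Step 4: P = 38.804 mW

38.804


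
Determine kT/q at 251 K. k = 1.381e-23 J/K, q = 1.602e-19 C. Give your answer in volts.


Step 1: kT = 1.381e-23 * 251 = 3.46631e-21 J
Step 2: Vt = kT/q = 3.46631e-21 / 1.602e-19
Step 3: Vt = 0.02164 V

0.02164


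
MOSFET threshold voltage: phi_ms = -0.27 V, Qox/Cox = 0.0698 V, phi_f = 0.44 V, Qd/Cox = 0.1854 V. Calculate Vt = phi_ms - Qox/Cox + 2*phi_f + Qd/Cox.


Step 1: Vt = phi_ms - Qox/Cox + 2*phi_f + Qd/Cox
Step 2: Vt = -0.27 - 0.0698 + 2*0.44 + 0.1854
Step 3: Vt = -0.27 - 0.0698 + 0.88 + 0.1854
Step 4: Vt = 0.7256 V

0.7256


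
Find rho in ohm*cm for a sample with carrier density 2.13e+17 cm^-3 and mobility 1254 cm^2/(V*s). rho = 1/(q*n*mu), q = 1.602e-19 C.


Step 1: sigma = q * n * mu = 1.602e-19 * 2.13e+17 * 1254 = 4.27897e+01 S/cm
Step 2: rho = 1 / sigma = 1 / 4.27897e+01 = 0.02337 ohm*cm

0.02337


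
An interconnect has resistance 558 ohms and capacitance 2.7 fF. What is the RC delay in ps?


Step 1: tau = R * C
Step 2: tau = 558 * 2.7 fF = 558 * 2.7e-15 F
Step 3: tau = 1.5066e-12 s = 1.5066 ps

1.5066


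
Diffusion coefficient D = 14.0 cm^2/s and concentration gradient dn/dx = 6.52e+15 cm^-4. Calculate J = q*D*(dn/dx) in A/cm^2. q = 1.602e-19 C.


Step 1: J = q * D * (dn/dx)
Step 2: J = 1.602e-19 * 14.0 * 6.52e+15
Step 3: J = 1.46e-02 A/cm^2

1.46e-02


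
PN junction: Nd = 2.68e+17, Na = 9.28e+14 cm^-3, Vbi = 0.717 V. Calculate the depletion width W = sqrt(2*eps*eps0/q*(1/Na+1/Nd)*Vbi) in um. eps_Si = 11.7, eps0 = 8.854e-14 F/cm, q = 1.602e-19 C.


Step 1: 1/Na + 1/Nd = 1/9.28e+14 + 1/2.68e+17 = 1.08132e-15
Step 2: 2*eps*eps0/q = 2*11.7*8.854e-14/1.602e-19 = 1.293281e+07
Step 3: W^2 = 1.293281e+07 * 1.08132e-15 * 0.717 = 1.00269e-08
Step 4: W = sqrt(1.00269e-08) = 1.001e-04 cm = 1.001 um

1.001


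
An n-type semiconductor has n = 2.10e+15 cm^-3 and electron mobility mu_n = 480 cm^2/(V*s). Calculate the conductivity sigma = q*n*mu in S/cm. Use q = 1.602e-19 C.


Step 1: sigma = q * n * mu
Step 2: sigma = 1.602e-19 * 2.10e+15 * 480
Step 3: sigma = 1.615e-01 S/cm

1.615e-01


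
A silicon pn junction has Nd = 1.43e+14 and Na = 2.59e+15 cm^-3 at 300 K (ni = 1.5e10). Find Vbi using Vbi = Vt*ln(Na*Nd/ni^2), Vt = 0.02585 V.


Step 1: Compute Na*Nd/ni^2 = 2.59e+15 * 1.43e+14 / (1.5e10)^2 = 1.6461e+09
Step 2: ln(1.6461e+09) = 21.2217
Step 3: Vbi = 0.02585 * 21.2217 = 0.549 V

0.549


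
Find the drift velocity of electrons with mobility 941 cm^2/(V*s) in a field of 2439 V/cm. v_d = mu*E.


Step 1: v_d = mu * E
Step 2: v_d = 941 * 2439 = 2295099
Step 3: v_d = 2.30e+06 cm/s

2.30e+06


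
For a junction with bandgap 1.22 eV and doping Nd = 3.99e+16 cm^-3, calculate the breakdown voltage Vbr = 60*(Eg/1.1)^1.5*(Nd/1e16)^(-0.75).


Step 1: Eg/1.1 = 1.22/1.1 = 1.109091
Step 2: (Eg/1.1)^1.5 = 1.109091^1.5 = 1.168021
Step 3: (Nd/1e16)^(-0.75) = (3.99)^(-0.75) = 0.354218
Step 4: Vbr = 60 * 1.168021 * 0.354218 = 24.8 V

24.8


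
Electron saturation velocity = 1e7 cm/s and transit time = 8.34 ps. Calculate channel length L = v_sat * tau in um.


Step 1: tau in seconds = 8.34 ps * 1e-12 = 8.3400e-12 s
Step 2: L = v_sat * tau = 1e7 * 8.3400e-12 = 8.3400e-05 cm
Step 3: L in um = 8.3400e-05 * 1e4 = 0.834 um

0.834


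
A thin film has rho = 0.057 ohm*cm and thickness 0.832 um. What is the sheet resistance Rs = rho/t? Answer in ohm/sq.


Step 1: Convert thickness to cm: t = 0.832 um = 8.3200e-05 cm
Step 2: Rs = rho / t = 0.057 / 8.3200e-05
Step 3: Rs = 685.1 ohm/sq

685.1


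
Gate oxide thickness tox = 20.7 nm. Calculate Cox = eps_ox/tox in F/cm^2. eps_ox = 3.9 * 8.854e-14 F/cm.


Step 1: eps_ox = 3.9 * 8.854e-14 = 3.45306e-13 F/cm
Step 2: tox in cm = 20.7 nm * 1e-7 = 2.0700e-06 cm
Step 3: Cox = 3.45306e-13 / 2.0700e-06 = 1.67e-07 F/cm^2

1.67e-07


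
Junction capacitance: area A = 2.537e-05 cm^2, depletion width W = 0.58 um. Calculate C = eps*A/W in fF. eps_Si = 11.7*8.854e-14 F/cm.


Step 1: eps_Si = 11.7 * 8.854e-14 = 1.035918e-12 F/cm
Step 2: W in cm = 0.58 * 1e-4 = 5.80e-05 cm
Step 3: C = 1.035918e-12 * 2.537e-05 / 5.80e-05 = 4.531248e-13 F
Step 4: C = 453.12 fF

453.12


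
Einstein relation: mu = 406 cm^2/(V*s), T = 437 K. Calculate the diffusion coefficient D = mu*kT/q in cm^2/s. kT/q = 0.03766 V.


Step 1: D = mu * (kT/q)
Step 2: D = 406 * 0.03766
Step 3: D = 15.29 cm^2/s

15.29


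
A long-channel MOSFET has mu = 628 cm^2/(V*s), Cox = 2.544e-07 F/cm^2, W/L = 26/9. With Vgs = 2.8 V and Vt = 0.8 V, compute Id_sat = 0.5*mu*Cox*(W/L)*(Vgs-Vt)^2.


Step 1: Overdrive voltage Vov = Vgs - Vt = 2.8 - 0.8 = 2.0 V
Step 2: W/L = 26/9 = 2.88889
Step 3: Id = 0.5 * 628 * 2.544e-07 * 2.88889 * 2.0^2
Step 4: Id = 9.23e-04 A

9.23e-04


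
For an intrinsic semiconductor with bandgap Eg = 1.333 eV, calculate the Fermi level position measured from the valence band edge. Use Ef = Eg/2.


Step 1: For an intrinsic semiconductor, the Fermi level sits at midgap.
Step 2: Ef = Eg / 2 = 1.333 / 2 = 0.6665 eV

0.6665


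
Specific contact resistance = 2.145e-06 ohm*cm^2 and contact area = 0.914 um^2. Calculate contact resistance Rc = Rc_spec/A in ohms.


Step 1: Convert area to cm^2: 0.914 um^2 = 9.1400e-09 cm^2
Step 2: Rc = Rc_spec / A = 2.145e-06 / 9.1400e-09
Step 3: Rc = 2.35e+02 ohms

2.35e+02


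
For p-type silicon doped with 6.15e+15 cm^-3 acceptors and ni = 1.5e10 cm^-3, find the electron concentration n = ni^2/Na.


Step 1: Majority hole concentration p ≈ Na = 6.15e+15 cm^-3
Step 2: n = ni^2 / Na = (1.5e10)^2 / 6.15e+15
Step 3: n = 3.66e+04 cm^-3

3.66e+04


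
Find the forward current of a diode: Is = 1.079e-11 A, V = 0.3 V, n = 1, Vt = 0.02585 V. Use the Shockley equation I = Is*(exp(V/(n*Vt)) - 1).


Step 1: V/(n*Vt) = 0.3/(1*0.02585) = 11.6054
Step 2: exp(11.6054) = 1.0969e+05
Step 3: I = 1.079e-11 * (1.0969e+05 - 1) = 1.18e-06 A

1.18e-06


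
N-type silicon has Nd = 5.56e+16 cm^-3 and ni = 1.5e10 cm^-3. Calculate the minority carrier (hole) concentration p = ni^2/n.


Step 1: Since Nd >> ni, n ≈ Nd = 5.56e+16 cm^-3
Step 2: p = ni^2 / n = (1.5e10)^2 / 5.56e+16
Step 3: p = 2.25e20 / 5.56e+16 = 4.05e+03 cm^-3

4.05e+03


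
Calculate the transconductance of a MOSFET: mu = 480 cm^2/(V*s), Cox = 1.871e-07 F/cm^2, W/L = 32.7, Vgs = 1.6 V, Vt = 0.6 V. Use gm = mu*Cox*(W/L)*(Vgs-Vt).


Step 1: Vov = Vgs - Vt = 1.6 - 0.6 = 1.0 V
Step 2: gm = mu * Cox * (W/L) * Vov
Step 3: gm = 480 * 1.871e-07 * 32.7 * 1.0 = 2.94e-03 S

2.94e-03


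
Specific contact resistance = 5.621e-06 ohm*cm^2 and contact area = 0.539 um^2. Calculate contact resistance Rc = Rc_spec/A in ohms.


Step 1: Convert area to cm^2: 0.539 um^2 = 5.3900e-09 cm^2
Step 2: Rc = Rc_spec / A = 5.621e-06 / 5.3900e-09
Step 3: Rc = 1.04e+03 ohms

1.04e+03


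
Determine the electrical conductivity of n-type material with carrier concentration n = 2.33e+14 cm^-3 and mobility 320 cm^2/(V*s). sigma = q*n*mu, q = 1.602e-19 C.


Step 1: sigma = q * n * mu
Step 2: sigma = 1.602e-19 * 2.33e+14 * 320
Step 3: sigma = 1.194e-02 S/cm

1.194e-02


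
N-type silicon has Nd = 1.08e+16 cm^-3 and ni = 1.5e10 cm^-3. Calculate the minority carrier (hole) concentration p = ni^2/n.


Step 1: Since Nd >> ni, n ≈ Nd = 1.08e+16 cm^-3
Step 2: p = ni^2 / n = (1.5e10)^2 / 1.08e+16
Step 3: p = 2.25e20 / 1.08e+16 = 2.08e+04 cm^-3

2.08e+04


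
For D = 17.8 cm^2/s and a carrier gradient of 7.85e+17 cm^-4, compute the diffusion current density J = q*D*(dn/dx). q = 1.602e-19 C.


Step 1: J = q * D * (dn/dx)
Step 2: J = 1.602e-19 * 17.8 * 7.85e+17
Step 3: J = 2.24e+00 A/cm^2

2.24e+00


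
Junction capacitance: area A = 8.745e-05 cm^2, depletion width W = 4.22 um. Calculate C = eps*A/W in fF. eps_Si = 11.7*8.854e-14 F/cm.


Step 1: eps_Si = 11.7 * 8.854e-14 = 1.035918e-12 F/cm
Step 2: W in cm = 4.22 * 1e-4 = 4.22e-04 cm
Step 3: C = 1.035918e-12 * 8.745e-05 / 4.22e-04 = 2.146707e-13 F
Step 4: C = 214.67 fF

214.67


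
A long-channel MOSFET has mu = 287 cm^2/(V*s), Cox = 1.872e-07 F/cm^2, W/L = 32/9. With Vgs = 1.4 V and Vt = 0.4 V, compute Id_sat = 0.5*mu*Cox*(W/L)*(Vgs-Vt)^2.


Step 1: Overdrive voltage Vov = Vgs - Vt = 1.4 - 0.4 = 1.0 V
Step 2: W/L = 32/9 = 3.55556
Step 3: Id = 0.5 * 287 * 1.872e-07 * 3.55556 * 1.0^2
Step 4: Id = 9.55e-05 A

9.55e-05


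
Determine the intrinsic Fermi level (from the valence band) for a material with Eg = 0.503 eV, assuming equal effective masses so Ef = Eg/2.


Step 1: For an intrinsic semiconductor, the Fermi level sits at midgap.
Step 2: Ef = Eg / 2 = 0.503 / 2 = 0.2515 eV

0.2515


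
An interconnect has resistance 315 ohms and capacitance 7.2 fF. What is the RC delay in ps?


Step 1: tau = R * C
Step 2: tau = 315 * 7.2 fF = 315 * 7.2e-15 F
Step 3: tau = 2.268e-12 s = 2.268 ps

2.268


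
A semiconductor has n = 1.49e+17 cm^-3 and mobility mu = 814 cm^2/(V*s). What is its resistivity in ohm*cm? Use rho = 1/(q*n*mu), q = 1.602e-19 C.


Step 1: sigma = q * n * mu = 1.602e-19 * 1.49e+17 * 814 = 1.94300e+01 S/cm
Step 2: rho = 1 / sigma = 1 / 1.94300e+01 = 0.05147 ohm*cm

0.05147


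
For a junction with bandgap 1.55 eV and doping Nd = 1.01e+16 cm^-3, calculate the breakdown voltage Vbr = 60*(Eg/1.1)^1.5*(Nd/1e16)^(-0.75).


Step 1: Eg/1.1 = 1.55/1.1 = 1.409091
Step 2: (Eg/1.1)^1.5 = 1.409091^1.5 = 1.672663
Step 3: (Nd/1e16)^(-0.75) = (1.01)^(-0.75) = 0.992565
Step 4: Vbr = 60 * 1.672663 * 0.992565 = 99.6 V

99.6


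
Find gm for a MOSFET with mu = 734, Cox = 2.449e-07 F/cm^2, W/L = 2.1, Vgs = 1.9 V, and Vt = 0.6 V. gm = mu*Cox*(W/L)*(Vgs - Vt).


Step 1: Vov = Vgs - Vt = 1.9 - 0.6 = 1.3 V
Step 2: gm = mu * Cox * (W/L) * Vov
Step 3: gm = 734 * 2.449e-07 * 2.1 * 1.3 = 4.91e-04 S

4.91e-04


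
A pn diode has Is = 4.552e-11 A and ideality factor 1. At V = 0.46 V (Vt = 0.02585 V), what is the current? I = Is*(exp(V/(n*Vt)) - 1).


Step 1: V/(n*Vt) = 0.46/(1*0.02585) = 17.7950
Step 2: exp(17.7950) = 5.3490e+07
Step 3: I = 4.552e-11 * (5.3490e+07 - 1) = 2.43e-03 A

2.43e-03


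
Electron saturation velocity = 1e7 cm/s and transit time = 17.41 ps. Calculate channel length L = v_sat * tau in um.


Step 1: tau in seconds = 17.41 ps * 1e-12 = 1.7410e-11 s
Step 2: L = v_sat * tau = 1e7 * 1.7410e-11 = 1.7410e-04 cm
Step 3: L in um = 1.7410e-04 * 1e4 = 1.741 um

1.741


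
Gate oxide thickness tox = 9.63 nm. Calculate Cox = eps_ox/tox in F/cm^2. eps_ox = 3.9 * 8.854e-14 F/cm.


Step 1: eps_ox = 3.9 * 8.854e-14 = 3.45306e-13 F/cm
Step 2: tox in cm = 9.63 nm * 1e-7 = 9.6300e-07 cm
Step 3: Cox = 3.45306e-13 / 9.6300e-07 = 3.59e-07 F/cm^2

3.59e-07


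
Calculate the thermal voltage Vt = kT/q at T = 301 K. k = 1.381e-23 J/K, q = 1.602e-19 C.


Step 1: kT = 1.381e-23 * 301 = 4.15681e-21 J
Step 2: Vt = kT/q = 4.15681e-21 / 1.602e-19
Step 3: Vt = 0.02595 V

0.02595


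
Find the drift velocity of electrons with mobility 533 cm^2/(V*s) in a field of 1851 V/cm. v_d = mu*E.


Step 1: v_d = mu * E
Step 2: v_d = 533 * 1851 = 986583
Step 3: v_d = 9.87e+05 cm/s

9.87e+05


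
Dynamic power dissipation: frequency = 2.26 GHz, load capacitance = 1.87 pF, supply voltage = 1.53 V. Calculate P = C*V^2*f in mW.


Step 1: V^2 = 1.53^2 = 2.3409 V^2
Step 2: P = C*V^2*f = 1.87e-12 F * 2.3409 * 2.26e9 Hz
Step 3: P = 9.89311158e-03 W
Step 4: P = 9.893 mW

9.893


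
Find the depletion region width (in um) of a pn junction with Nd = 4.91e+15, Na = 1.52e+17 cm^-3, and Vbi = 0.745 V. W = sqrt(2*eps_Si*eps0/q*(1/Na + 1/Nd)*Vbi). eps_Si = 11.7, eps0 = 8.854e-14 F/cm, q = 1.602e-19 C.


Step 1: 1/Na + 1/Nd = 1/1.52e+17 + 1/4.91e+15 = 2.10245e-16
Step 2: 2*eps*eps0/q = 2*11.7*8.854e-14/1.602e-19 = 1.293281e+07
Step 3: W^2 = 1.293281e+07 * 2.10245e-16 * 0.745 = 2.02570e-09
Step 4: W = sqrt(2.02570e-09) = 4.501e-05 cm = 0.4501 um

0.4501


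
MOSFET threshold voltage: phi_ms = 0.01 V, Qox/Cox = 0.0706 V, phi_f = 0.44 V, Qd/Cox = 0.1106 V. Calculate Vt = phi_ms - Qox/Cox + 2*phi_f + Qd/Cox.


Step 1: Vt = phi_ms - Qox/Cox + 2*phi_f + Qd/Cox
Step 2: Vt = 0.01 - 0.0706 + 2*0.44 + 0.1106
Step 3: Vt = 0.01 - 0.0706 + 0.88 + 0.1106
Step 4: Vt = 0.93 V

0.93


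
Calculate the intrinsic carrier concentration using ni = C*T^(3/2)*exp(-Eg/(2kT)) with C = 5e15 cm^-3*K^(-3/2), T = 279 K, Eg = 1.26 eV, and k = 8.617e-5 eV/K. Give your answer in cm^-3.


Step 1: Compute kT = 8.617e-5 * 279 = 0.02404143 eV
Step 2: Exponent = -Eg/(2kT) = -1.26/(2*0.02404143) = -26.20476
Step 3: T^(3/2) = 279^1.5 = 4660.22
Step 4: ni = 5e15 * 4660.22 * exp(-26.20476) = 9.70e+07 cm^-3

9.70e+07


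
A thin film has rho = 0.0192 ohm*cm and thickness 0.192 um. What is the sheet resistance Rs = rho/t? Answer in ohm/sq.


Step 1: Convert thickness to cm: t = 0.192 um = 1.9200e-05 cm
Step 2: Rs = rho / t = 0.0192 / 1.9200e-05
Step 3: Rs = 1000.0 ohm/sq

1000.0


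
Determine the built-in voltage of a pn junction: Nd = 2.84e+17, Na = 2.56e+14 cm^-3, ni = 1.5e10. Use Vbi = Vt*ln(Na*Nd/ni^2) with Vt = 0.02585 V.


Step 1: Compute Na*Nd/ni^2 = 2.56e+14 * 2.84e+17 / (1.5e10)^2 = 3.2313e+11
Step 2: ln(3.2313e+11) = 26.5013
Step 3: Vbi = 0.02585 * 26.5013 = 0.685 V

0.685


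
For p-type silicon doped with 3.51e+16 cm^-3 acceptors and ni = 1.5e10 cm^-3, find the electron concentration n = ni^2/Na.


Step 1: Majority hole concentration p ≈ Na = 3.51e+16 cm^-3
Step 2: n = ni^2 / Na = (1.5e10)^2 / 3.51e+16
Step 3: n = 6.41e+03 cm^-3

6.41e+03


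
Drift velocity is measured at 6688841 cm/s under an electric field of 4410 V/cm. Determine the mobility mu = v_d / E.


Step 1: mu = v_d / E
Step 2: mu = 6688841 / 4410
Step 3: mu = 1516.74 cm^2/(V*s)

1516.74


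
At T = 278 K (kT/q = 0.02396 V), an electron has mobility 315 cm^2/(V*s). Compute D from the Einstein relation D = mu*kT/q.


Step 1: D = mu * (kT/q)
Step 2: D = 315 * 0.02396
Step 3: D = 7.55 cm^2/s

7.55


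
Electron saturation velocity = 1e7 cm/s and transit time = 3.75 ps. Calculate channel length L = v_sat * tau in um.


Step 1: tau in seconds = 3.75 ps * 1e-12 = 3.7500e-12 s
Step 2: L = v_sat * tau = 1e7 * 3.7500e-12 = 3.7500e-05 cm
Step 3: L in um = 3.7500e-05 * 1e4 = 0.375 um

0.375


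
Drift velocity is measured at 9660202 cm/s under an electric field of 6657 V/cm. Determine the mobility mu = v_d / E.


Step 1: mu = v_d / E
Step 2: mu = 9660202 / 6657
Step 3: mu = 1451.13 cm^2/(V*s)

1451.13


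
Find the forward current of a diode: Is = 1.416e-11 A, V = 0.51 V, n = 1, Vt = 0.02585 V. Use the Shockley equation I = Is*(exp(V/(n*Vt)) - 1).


Step 1: V/(n*Vt) = 0.51/(1*0.02585) = 19.7292
Step 2: exp(19.7292) = 3.7007e+08
Step 3: I = 1.416e-11 * (3.7007e+08 - 1) = 5.24e-03 A

5.24e-03


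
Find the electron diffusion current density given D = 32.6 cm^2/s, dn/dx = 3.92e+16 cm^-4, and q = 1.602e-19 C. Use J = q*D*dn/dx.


Step 1: J = q * D * (dn/dx)
Step 2: J = 1.602e-19 * 32.6 * 3.92e+16
Step 3: J = 2.05e-01 A/cm^2

2.05e-01


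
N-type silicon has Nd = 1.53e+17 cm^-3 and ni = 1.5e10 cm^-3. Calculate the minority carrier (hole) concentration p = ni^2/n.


Step 1: Since Nd >> ni, n ≈ Nd = 1.53e+17 cm^-3
Step 2: p = ni^2 / n = (1.5e10)^2 / 1.53e+17
Step 3: p = 2.25e20 / 1.53e+17 = 1.47e+03 cm^-3

1.47e+03


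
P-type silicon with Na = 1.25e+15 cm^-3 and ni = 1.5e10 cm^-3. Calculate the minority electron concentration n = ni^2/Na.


Step 1: Majority hole concentration p ≈ Na = 1.25e+15 cm^-3
Step 2: n = ni^2 / Na = (1.5e10)^2 / 1.25e+15
Step 3: n = 1.80e+05 cm^-3

1.80e+05


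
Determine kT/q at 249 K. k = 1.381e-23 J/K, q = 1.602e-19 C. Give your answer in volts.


Step 1: kT = 1.381e-23 * 249 = 3.43869e-21 J
Step 2: Vt = kT/q = 3.43869e-21 / 1.602e-19
Step 3: Vt = 0.02146 V

0.02146


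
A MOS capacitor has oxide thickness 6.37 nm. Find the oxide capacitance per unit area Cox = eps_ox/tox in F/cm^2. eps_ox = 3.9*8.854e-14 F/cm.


Step 1: eps_ox = 3.9 * 8.854e-14 = 3.45306e-13 F/cm
Step 2: tox in cm = 6.37 nm * 1e-7 = 6.3700e-07 cm
Step 3: Cox = 3.45306e-13 / 6.3700e-07 = 5.42e-07 F/cm^2

5.42e-07


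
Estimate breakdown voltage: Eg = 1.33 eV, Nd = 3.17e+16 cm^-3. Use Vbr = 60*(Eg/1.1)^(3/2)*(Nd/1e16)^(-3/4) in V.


Step 1: Eg/1.1 = 1.33/1.1 = 1.209091
Step 2: (Eg/1.1)^1.5 = 1.209091^1.5 = 1.329500
Step 3: (Nd/1e16)^(-0.75) = (3.17)^(-0.75) = 0.420926
Step 4: Vbr = 60 * 1.329500 * 0.420926 = 33.6 V

33.6


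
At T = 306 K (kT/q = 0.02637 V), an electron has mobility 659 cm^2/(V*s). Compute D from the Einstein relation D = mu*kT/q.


Step 1: D = mu * (kT/q)
Step 2: D = 659 * 0.02637
Step 3: D = 17.38 cm^2/s

17.38


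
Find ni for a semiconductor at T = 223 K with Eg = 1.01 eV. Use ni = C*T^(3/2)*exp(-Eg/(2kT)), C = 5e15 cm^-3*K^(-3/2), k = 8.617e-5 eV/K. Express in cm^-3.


Step 1: Compute kT = 8.617e-5 * 223 = 0.01921591 eV
Step 2: Exponent = -Eg/(2kT) = -1.01/(2*0.01921591) = -26.28031
Step 3: T^(3/2) = 223^1.5 = 3330.10
Step 4: ni = 5e15 * 3330.10 * exp(-26.28031) = 6.43e+07 cm^-3

6.43e+07


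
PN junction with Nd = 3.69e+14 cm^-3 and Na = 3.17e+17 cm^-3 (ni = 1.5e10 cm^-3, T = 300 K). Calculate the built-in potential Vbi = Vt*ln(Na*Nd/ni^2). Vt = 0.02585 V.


Step 1: Compute Na*Nd/ni^2 = 3.17e+17 * 3.69e+14 / (1.5e10)^2 = 5.1988e+11
Step 2: ln(5.1988e+11) = 26.9769
Step 3: Vbi = 0.02585 * 26.9769 = 0.697 V

0.697


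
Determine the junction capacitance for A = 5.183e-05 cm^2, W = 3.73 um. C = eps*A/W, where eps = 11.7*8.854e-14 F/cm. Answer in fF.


Step 1: eps_Si = 11.7 * 8.854e-14 = 1.035918e-12 F/cm
Step 2: W in cm = 3.73 * 1e-4 = 3.73e-04 cm
Step 3: C = 1.035918e-12 * 5.183e-05 / 3.73e-04 = 1.439454e-13 F
Step 4: C = 143.95 fF

143.95


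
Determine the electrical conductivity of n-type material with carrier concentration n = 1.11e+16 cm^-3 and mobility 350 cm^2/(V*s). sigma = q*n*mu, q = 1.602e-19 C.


Step 1: sigma = q * n * mu
Step 2: sigma = 1.602e-19 * 1.11e+16 * 350
Step 3: sigma = 6.224e-01 S/cm

6.224e-01


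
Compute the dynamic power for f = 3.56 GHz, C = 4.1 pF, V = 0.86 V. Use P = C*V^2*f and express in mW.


Step 1: V^2 = 0.86^2 = 0.7396 V^2
Step 2: P = C*V^2*f = 4.1e-12 F * 0.7396 * 3.56e9 Hz
Step 3: P = 1.07952016e-02 W
Step 4: P = 10.795 mW

10.795


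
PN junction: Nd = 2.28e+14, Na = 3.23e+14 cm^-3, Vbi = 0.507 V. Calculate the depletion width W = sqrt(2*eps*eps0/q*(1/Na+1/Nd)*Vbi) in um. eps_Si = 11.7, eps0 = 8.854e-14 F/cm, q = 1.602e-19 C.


Step 1: 1/Na + 1/Nd = 1/3.23e+14 + 1/2.28e+14 = 7.48194e-15
Step 2: 2*eps*eps0/q = 2*11.7*8.854e-14/1.602e-19 = 1.293281e+07
Step 3: W^2 = 1.293281e+07 * 7.48194e-15 * 0.507 = 4.90586e-08
Step 4: W = sqrt(4.90586e-08) = 2.215e-04 cm = 2.215 um

2.215


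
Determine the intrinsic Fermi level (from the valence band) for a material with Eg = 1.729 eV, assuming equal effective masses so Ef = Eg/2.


Step 1: For an intrinsic semiconductor, the Fermi level sits at midgap.
Step 2: Ef = Eg / 2 = 1.729 / 2 = 0.8645 eV

0.8645


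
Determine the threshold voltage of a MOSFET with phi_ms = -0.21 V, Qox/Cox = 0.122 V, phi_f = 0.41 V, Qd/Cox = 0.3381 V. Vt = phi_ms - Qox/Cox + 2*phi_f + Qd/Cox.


Step 1: Vt = phi_ms - Qox/Cox + 2*phi_f + Qd/Cox
Step 2: Vt = -0.21 - 0.122 + 2*0.41 + 0.3381
Step 3: Vt = -0.21 - 0.122 + 0.82 + 0.3381
Step 4: Vt = 0.8261 V

0.8261


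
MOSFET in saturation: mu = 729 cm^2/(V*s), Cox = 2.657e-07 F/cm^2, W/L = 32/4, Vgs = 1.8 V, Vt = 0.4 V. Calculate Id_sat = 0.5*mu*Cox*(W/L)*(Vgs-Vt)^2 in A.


Step 1: Overdrive voltage Vov = Vgs - Vt = 1.8 - 0.4 = 1.4 V
Step 2: W/L = 32/4 = 8
Step 3: Id = 0.5 * 729 * 2.657e-07 * 8 * 1.4^2
Step 4: Id = 1.52e-03 A

1.52e-03


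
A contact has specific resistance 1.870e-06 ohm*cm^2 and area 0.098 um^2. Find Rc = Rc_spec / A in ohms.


Step 1: Convert area to cm^2: 0.098 um^2 = 9.8000e-10 cm^2
Step 2: Rc = Rc_spec / A = 1.870e-06 / 9.8000e-10
Step 3: Rc = 1.91e+03 ohms

1.91e+03


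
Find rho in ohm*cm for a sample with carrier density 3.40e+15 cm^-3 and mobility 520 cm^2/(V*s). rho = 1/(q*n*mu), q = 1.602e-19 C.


Step 1: sigma = q * n * mu = 1.602e-19 * 3.40e+15 * 520 = 2.83234e-01 S/cm
Step 2: rho = 1 / sigma = 1 / 2.83234e-01 = 3.531 ohm*cm

3.531


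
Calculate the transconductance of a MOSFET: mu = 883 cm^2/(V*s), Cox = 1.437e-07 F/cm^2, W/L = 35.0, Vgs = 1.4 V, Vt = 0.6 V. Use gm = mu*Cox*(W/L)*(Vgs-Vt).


Step 1: Vov = Vgs - Vt = 1.4 - 0.6 = 0.8 V
Step 2: gm = mu * Cox * (W/L) * Vov
Step 3: gm = 883 * 1.437e-07 * 35.0 * 0.8 = 3.55e-03 S

3.55e-03
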